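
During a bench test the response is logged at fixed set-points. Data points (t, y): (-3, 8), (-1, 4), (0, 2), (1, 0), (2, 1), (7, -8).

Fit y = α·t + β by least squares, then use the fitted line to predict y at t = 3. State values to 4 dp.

From the data, Σt·t = 64, Σt = 6, Σ1 = 6.
Moment sums: Σt·y = -82, Σy = 7.
XᵀX·[α, β]ᵀ = Xᵀy becomes [[64, 6]; [6, 6]]·[α, β]ᵀ = [-82, 7]ᵀ.
Δ = 64·6 − 6² = 348.
α = ((-82)·6 − 6·7)/348 = -89/58; β = (64·7 − 6·(-82))/348 = 235/87.
At t = 3: ŷ = (-89/58)·(3) + (235/87)·(1) = -331/174.

ŷ = -1.9023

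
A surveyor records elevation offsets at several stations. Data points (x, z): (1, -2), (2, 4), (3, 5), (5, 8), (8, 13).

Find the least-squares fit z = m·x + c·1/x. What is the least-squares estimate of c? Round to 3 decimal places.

c = -2.656

AᵀA·[m, c]ᵀ = Aᵀz reads: 103·m + 5·c = 165;  5·m + (20401/14400)·c = 587/120.
(Σx·x = 103, Σx·1/x = 5, Σ1/x·1/x = 20401/14400, Σx·z = 165, Σ1/x·z = 587/120.)
Δ = 103·(20401/14400) − 5² = 1741303/14400.
m = (165·(20401/14400) − 5·(587/120))/(1741303/14400) = 3013965/1741303; c = (103·(587/120) − 5·165)/(1741303/14400) = -4624680/1741303.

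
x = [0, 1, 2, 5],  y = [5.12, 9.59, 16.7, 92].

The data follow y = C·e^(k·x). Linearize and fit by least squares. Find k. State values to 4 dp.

Linearized form: ln y = k·x + ln C. From the 4 transformed points,
Σx = 8.0000, Σ(x)² = 30.0000, Σln y = 11.2311, Σx·ln y = 30.5005.
Equations: 30.0000·k + 8.0000·ln C = 30.5005;  8.0000·k + 4·ln C = 11.2311.
Slope k = (n·Σx·ln y − Σx·Σln y)/(n·Σ(x)² − (Σx)²) = (4·30.5005 − 8.0000·11.2311)/56.0000 = 0.57417; ln C = (Σln y − k·Σx)/n = 1.65943.

k = 0.5742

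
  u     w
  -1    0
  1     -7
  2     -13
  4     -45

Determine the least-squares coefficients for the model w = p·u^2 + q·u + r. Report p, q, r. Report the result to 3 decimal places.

Forming XᵀX = [[274, 72, 22]; [72, 22, 6]; [22, 6, 4]] and Xᵀw = [-779, -213, -65]ᵀ gives XᵀX·[p, q, r]ᵀ = Xᵀw.
Solving the 3×3 system (Gaussian elimination) gives p = -25/12, q = -137/52, r = -131/156.

p = -2.083, q = -2.635, r = -0.840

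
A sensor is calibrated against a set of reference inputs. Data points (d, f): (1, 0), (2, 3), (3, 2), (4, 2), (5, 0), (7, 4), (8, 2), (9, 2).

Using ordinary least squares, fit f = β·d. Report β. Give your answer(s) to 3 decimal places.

The normal equations are: 249·β = 82.
β = 82/249 = 0.329317.

β = 0.329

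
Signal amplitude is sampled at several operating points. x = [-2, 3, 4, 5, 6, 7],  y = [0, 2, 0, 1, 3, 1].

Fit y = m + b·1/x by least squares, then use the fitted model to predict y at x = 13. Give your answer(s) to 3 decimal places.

ŷ = 1.127

Setting ∂/∂m … = 0 gives: 6·m + (83/140)·b = 7;  (83/140)·m + (90281/176400)·b = 317/210.
Eliminating b: (90281/176400)·(row 1) − (83/140)·(row 2) gives (31979/11760)·m = (90281/176400)·7 − (83/140)·(317/210) = 474101/176400, so m = 474101/479685.
Then b = ((317/210) − (83/140)·(474101/479685))/(90281/176400) = 57708/31979.
At x = 13: ŷ = (474101/479685)·(1) + (57708/31979)·(1/13) = 7028933/6235905.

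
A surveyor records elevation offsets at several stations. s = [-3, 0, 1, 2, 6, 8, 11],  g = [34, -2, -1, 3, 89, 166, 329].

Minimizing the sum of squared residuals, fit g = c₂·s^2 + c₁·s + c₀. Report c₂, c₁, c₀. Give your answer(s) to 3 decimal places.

c₂ = 3.006, c₁ = -2.988, c₀ = -1.956

Setting ∂/∂c₂ … = 0 gives: 20131·c₂ + 2041·c₁ + 235·c₀ = 53954;  2041·c₂ + 235·c₁ + 25·c₀ = 5384;  235·c₂ + 25·c₁ + 7·c₀ = 618.
(Σs^2·s^2 = 20131, Σs^2·s = 2041, Σs^2 = 235, Σs·s = 235, Σs = 25, Σ1 = 7, Σs^2·g = 53954, Σs·g = 5384, Σg = 618.)
Inverting the 3×3 Gram matrix, [c₂, c₁, c₀]ᵀ = [297803/99072, -296035/99072, -96881/49536]ᵀ.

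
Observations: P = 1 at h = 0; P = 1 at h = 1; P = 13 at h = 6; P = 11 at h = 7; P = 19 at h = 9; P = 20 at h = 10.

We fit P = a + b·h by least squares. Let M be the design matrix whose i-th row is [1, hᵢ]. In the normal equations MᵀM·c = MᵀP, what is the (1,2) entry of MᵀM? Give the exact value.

33

Row 1 ↔ basis 1, column 2 ↔ basis h, so (MᵀM)_{1,2} = Σᵢ h = (1)·(0) + (1)·(1) + (1)·(6) + (1)·(7) + (1)·(9) + (1)·(10) = 33.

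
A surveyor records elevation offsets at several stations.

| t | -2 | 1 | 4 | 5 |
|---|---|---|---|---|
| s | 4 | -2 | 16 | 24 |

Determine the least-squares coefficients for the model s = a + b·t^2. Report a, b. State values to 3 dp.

a = -1.561, b = 1.049

With design matrix A, AᵀA = [[4, 46]; [46, 898]] and Aᵀs = [42, 870]ᵀ.
Δ = 4·898 − 46² = 1476.
a = (42·898 − 46·870)/1476 = -64/41; b = (4·870 − 46·42)/1476 = 43/41.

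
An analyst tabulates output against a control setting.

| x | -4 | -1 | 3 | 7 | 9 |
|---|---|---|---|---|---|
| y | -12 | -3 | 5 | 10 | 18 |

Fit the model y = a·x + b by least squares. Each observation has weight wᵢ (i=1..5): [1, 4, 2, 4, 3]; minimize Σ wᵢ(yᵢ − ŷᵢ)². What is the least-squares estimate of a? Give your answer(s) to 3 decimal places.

a = 2.002

Entries of AᵀWA: Σwᵢ·x·x = 477, Σwᵢ·x = 53, Σwᵢ·1 = 14.
For AᵀWy: Σwᵢ·x·y = 856, Σwᵢ·y = 80.
det = 477·14 − 53² = 3869.
a = (856·14 − 53·80)/3869 = 7744/3869; b = (477·80 − 53·856)/3869 = -136/73.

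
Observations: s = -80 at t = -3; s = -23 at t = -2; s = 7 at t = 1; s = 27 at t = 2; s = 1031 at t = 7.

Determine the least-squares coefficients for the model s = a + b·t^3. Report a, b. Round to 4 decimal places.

a = 2.2119, b = 2.9998

Forming XᵀX = [[5, 317]; [317, 118507]] and Xᵀs = [962, 356200]ᵀ gives XᵀX·[a, b]ᵀ = Xᵀs.
Determinant 5·118507 − 317² = 492046.
a = (962·118507 − 317·356200)/492046 = 544167/246023; b = (5·356200 − 317·962)/492046 = 738023/246023.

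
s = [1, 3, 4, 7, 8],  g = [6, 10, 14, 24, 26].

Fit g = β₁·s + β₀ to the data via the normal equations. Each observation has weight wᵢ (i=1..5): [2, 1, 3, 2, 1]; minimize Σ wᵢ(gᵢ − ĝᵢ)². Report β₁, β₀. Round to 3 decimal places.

β₁ = 3.000, β₀ = 2.333

Setting ∂/∂β₁ … = 0 gives: 221·β₁ + 39·β₀ = 754;  39·β₁ + 9·β₀ = 138.
(Σwᵢ·s·s = 221, Σwᵢ·s = 39, Σwᵢ·1 = 9, Σwᵢ·s·g = 754, Σwᵢ·g = 138.)
Determinant 221·9 − 39² = 468.
β₁ = (754·9 − 39·138)/468 = 3; β₀ = (221·138 − 39·754)/468 = 7/3.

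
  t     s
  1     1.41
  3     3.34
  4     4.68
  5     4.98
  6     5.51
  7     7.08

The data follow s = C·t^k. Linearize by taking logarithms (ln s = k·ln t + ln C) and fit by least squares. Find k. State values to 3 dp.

Let Y = ln s. Fitting Y = k·ln t + ln C by least squares:
Σln t = 7.8320, Σ(ln t)² = 12.7160, Σln s = 8.3621, Σln t·ln s = 12.9146.
Equations: 12.7160·k + 7.8320·ln C = 12.9146;  7.8320·k + 6·ln C = 8.3621.
Δ = 12.7160·6 − (7.8320)² = 14.9557; k = (12.9146·6 − 7.8320·8.3621)/14.9557 = 0.80207, ln C = (12.7160·8.3621 − 7.8320·12.9146)/14.9557 = 0.34672.

k = 0.802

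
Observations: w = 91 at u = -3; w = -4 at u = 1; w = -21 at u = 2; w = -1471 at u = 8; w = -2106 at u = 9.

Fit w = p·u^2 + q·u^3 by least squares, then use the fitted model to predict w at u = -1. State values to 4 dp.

Sums needed: Σu^2·u^2 = 10755, Σu^2·u^3 = 91607, Σu^3·u^3 = 794379.
And Σu^2·w = -263999, Σu^3·w = -2291055.
AᵀA·[p, q]ᵀ = Aᵀw becomes [[10755, 91607]; [91607, 794379]]·[p, q]ᵀ = [-263999, -2291055]ᵀ.
Eliminating q: 794379·(row 1) − 91607·(row 2) gives 151703696·p = 794379·(-263999) − 91607·(-2291055) = 161413764, so p = 40353441/37925924.
Then q = ((-2291055) − 91607·(40353441/37925924))/794379 = -114035033/37925924.
At u = -1: ŵ = (40353441/37925924)·(1) + (-114035033/37925924)·(-1) = 77194237/18962962.

ŵ = 4.0708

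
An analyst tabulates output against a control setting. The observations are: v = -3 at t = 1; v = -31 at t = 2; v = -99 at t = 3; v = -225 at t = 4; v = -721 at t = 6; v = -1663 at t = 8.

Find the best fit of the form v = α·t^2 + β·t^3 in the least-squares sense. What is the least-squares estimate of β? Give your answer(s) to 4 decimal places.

From the data, Σt^2·t^2 = 5746, Σt^2·t^3 = 41844, Σt^3·t^3 = 313690.
And Σt^2·v = -137006, Σt^3·v = -1024516.
Eliminating β: 313690·(row 1) − 41844·(row 2) gives 51542404·α = 313690·(-137006) − 41844·(-1024516) = -107564636, so α = -26891159/12885601.
Then β = ((-1024516) − 41844·(-26891159/12885601))/313690 = -38497468/12885601.

β = -2.9876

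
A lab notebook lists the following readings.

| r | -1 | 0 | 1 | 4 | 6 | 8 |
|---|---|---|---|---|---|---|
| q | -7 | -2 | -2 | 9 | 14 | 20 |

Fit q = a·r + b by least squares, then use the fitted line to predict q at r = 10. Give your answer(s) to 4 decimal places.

Forming AᵀA = [[118, 18]; [18, 6]] and Aᵀq = [285, 32]ᵀ gives AᵀA·[a, b]ᵀ = Aᵀq.
Δ = 118·6 − 18² = 384.
a = (285·6 − 18·32)/384 = 189/64; b = (118·32 − 18·285)/384 = -677/192.
At r = 10: q̂ = (189/64)·(10) + (-677/192)·(1) = 4993/192.

q̂ = 26.0052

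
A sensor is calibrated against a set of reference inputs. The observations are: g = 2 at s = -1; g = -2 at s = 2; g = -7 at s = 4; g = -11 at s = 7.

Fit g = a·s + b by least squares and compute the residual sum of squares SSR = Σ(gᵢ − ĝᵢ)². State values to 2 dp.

Entries of XᵀX: Σs·s = 70, Σs = 12, Σ1 = 4.
And Σs·g = -111, Σg = -18.
XᵀX·[a, b]ᵀ = Xᵀg becomes [[70, 12]; [12, 4]]·[a, b]ᵀ = [-111, -18]ᵀ.
Determinant 70·4 − 12² = 136.
a = ((-111)·4 − 12·(-18))/136 = -57/34; b = (70·(-18) − 12·(-111))/136 = 9/17.
Residuals: -7/34, 14/17, -14/17, 7/34; SSR = 49/34.

SSR = 1.44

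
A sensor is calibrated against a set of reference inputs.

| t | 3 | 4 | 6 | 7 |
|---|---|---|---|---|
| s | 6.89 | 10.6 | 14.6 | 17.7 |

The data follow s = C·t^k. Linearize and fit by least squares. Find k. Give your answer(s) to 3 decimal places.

Let Y = ln s. Fitting Y = k·ln t + ln C by least squares:
Over the data: Σln t = 6.2226, Σ(ln t)² = 10.1257, Σln s = 9.8455, Σln t·ln s = 15.7887.
Normal system: [[10.1257, 6.2226]; [6.2226, 4]]·[k, ln C]ᵀ = [15.7887, 9.8455]ᵀ.
Solving (det = 1.7825): k = 1.06049, ln C = 0.81163.

k = 1.060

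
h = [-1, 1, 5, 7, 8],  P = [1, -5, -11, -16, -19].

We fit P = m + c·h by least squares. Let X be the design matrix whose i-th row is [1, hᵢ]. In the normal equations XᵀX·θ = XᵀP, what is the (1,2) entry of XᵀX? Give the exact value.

20

Row 1 ↔ basis 1, column 2 ↔ basis h, so (XᵀX)_{1,2} = Σᵢ h = (1)·(-1) + (1)·(1) + (1)·(5) + (1)·(7) + (1)·(8) = 20.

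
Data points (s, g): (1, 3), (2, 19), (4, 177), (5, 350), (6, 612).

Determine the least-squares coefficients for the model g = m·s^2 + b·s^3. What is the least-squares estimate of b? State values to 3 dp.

b = 2.989

Setting ∂/∂m … = 0 gives: 2194·m + 11958·b = 33693;  11958·m + 66442·b = 187425.
(Σs^2·s^2 = 2194, Σs^2·s^3 = 11958, Σs^3·s^3 = 66442, Σs^2·g = 33693, Σs^3·g = 187425.)
Δ = 2194·66442 − 11958² = 2779984.
m = (33693·66442 − 11958·187425)/2779984 = -649461/694996; b = (2194·187425 − 11958·33693)/2779984 = 2077389/694996.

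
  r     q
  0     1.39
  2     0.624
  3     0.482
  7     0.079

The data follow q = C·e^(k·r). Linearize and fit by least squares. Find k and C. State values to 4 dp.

Linearized form: ln q = k·r + ln C. From the 4 transformed points,
AᵀA = [[62.0000, 12.0000]; [12.0000, 4]], rhs = [-20.9008, -3.4104]ᵀ  (here Σr = 12.0000, Σ(r)² = 62.0000, Σln q = -3.4104, Σr·ln q = -20.9008).
Slope k = (n·Σr·ln q − Σr·Σln q)/(n·Σ(r)² − (Σr)²) = (4·-20.9008 − 12.0000·-3.4104)/104.0000 = -0.41037; ln C = (Σln q − k·Σr)/n = 0.37850, so C = exp(0.37850) = 1.46009.

k = -0.4104, C = 1.4601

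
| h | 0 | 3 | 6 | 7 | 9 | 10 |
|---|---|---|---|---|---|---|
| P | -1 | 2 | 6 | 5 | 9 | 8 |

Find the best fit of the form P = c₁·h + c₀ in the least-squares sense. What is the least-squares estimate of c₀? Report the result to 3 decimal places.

The normal system XᵀX·[c₁, c₀]ᵀ = XᵀP is [[275, 35]; [35, 6]]·[c₁, c₀]ᵀ = [238, 29]ᵀ.
Determinant 275·6 − 35² = 425.
c₁ = (238·6 − 35·29)/425 = 413/425; c₀ = (275·29 − 35·238)/425 = -71/85.

c₀ = -0.835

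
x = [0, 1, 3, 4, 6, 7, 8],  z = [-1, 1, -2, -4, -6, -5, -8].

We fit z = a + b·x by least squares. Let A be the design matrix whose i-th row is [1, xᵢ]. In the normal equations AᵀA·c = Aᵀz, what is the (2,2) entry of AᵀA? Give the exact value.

175

Row 2 ↔ basis x, column 2 ↔ basis x, so (AᵀA)_{2,2} = Σᵢ (x)·(x) = (0)·(0) + (1)·(1) + (3)·(3) + (4)·(4) + (6)·(6) + (7)·(7) + (8)·(8) = 175.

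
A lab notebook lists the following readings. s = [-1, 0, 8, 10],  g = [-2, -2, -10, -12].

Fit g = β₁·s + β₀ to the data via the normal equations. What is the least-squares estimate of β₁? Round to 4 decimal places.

β₁ = -0.9434

The normal equations are: 165·β₁ + 17·β₀ = -198;  17·β₁ + 4·β₀ = -26.
det = 165·4 − 17² = 371.
β₁ = ((-198)·4 − 17·(-26))/371 = -50/53; β₀ = (165·(-26) − 17·(-198))/371 = -132/53.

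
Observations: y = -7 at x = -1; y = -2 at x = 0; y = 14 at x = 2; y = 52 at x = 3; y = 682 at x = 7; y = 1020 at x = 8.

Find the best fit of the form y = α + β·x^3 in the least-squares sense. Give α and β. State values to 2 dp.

From the data, Σ1 = 6, Σx^3 = 889, Σx^3·x^3 = 380587.
Moment sums: Σy = 1759, Σx^3·y = 757689.
Normal equations: [[6, 889]; [889, 380587]]·[α, β]ᵀ = [1759, 757689]ᵀ.
Δ = 6·380587 − 889² = 1493201.
α = (1759·380587 − 889·757689)/1493201 = -4132988/1493201; β = (6·757689 − 889·1759)/1493201 = 2982383/1493201.

α = -2.77, β = 2.00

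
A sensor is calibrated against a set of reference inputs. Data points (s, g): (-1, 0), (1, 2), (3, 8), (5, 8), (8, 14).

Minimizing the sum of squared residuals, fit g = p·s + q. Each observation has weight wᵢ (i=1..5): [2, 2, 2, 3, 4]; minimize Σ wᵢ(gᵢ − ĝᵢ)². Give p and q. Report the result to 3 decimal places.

p = 1.551, q = 1.371

Normal-equation sums: Σwᵢ·s·s = 353, Σwᵢ·s = 53, Σwᵢ·1 = 13.
For MᵀWg: Σwᵢ·s·g = 620, Σwᵢ·g = 100.
MᵀWM·[p, q]ᵀ = MᵀWg becomes [[353, 53]; [53, 13]]·[p, q]ᵀ = [620, 100]ᵀ.
det = 353·13 − 53² = 1780.
p = (620·13 − 53·100)/1780 = 138/89; q = (353·100 − 53·620)/1780 = 122/89.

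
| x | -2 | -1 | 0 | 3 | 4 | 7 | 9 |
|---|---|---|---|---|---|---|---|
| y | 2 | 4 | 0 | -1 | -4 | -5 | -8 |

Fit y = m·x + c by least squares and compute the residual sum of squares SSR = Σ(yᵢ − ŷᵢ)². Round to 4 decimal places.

Sums needed: Σx·x = 160, Σx = 20, Σ1 = 7.
For Mᵀy: Σx·y = -134, Σy = -12.
Normal equations: [[160, 20]; [20, 7]]·[m, c]ᵀ = [-134, -12]ᵀ.
Eliminating c: 7·(row 1) − 20·(row 2) gives 720·m = 7·(-134) − 20·(-12) = -698, so m = -349/360.
Then c = ((-12) − 20·(-349/360))/7 = 19/18.
Residuals: -179/180, 79/40, -19/18, 307/360, -53/45, 263/360, -119/360; SSR = 1577/180.

SSR = 8.7611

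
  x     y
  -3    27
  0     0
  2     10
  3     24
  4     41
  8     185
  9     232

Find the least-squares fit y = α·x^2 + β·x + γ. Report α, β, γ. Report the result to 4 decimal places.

With design matrix A, AᵀA = [[11091, 1313, 183]; [1313, 183, 23]; [183, 23, 7]] and Aᵀy = [31787, 3743, 519]ᵀ.
Row-reducing yields α = 18876/6367, β = -201334/299249, γ = -344509/299249.

α = 2.9647, β = -0.6728, γ = -1.1512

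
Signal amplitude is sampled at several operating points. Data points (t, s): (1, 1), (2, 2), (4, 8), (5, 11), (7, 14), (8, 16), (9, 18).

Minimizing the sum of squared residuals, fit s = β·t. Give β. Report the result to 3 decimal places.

β = 2.000

The normal system MᵀM·[β]ᵀ = Mᵀs is [[240]]·[β]ᵀ = [480]ᵀ.
β = 480/240 = 2.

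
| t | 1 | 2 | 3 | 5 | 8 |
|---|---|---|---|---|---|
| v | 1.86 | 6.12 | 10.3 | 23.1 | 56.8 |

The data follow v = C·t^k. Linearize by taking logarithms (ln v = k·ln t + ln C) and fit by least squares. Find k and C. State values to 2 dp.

k = 1.61, C = 1.86

Let Y = ln v. Fitting Y = k·ln t + ln C by least squares:
Σln t = 5.4806, Σ(ln t)² = 8.6018, Σln v = 11.9437, Σln t·ln v = 17.2711.
Normal system: [[8.6018, 5.4806]; [5.4806, 5]]·[k, ln C]ᵀ = [17.2711, 11.9437]ᵀ.
Solving (det = 12.9714): k = 1.61099, ln C = 0.62288, so C = exp(0.62288) = 1.86428.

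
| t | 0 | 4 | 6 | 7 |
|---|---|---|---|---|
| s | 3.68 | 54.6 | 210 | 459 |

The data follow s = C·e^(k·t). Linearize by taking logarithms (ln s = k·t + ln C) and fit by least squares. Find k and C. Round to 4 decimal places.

Linearized form: ln s = k·t + ln C. From the 4 transformed points,
Sums: Σt = 17.0000, Σ(t)² = 101.0000, Σln s = 16.7791, Σt·ln s = 90.9861.
Normal system: [[101.0000, 17.0000]; [17.0000, 4]]·[k, ln C]ᵀ = [90.9861, 16.7791]ᵀ.
Δ = 101.0000·4 − (17.0000)² = 115.0000; k = (90.9861·4 − 17.0000·16.7791)/115.0000 = 0.68435, ln C = (101.0000·16.7791 − 17.0000·90.9861)/115.0000 = 1.28631, so C = exp(1.28631) = 3.61940.

k = 0.6843, C = 3.6194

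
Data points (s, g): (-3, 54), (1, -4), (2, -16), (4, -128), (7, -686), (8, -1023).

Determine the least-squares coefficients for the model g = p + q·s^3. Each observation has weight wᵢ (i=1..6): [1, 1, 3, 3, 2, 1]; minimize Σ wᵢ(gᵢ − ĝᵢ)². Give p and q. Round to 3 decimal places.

With design matrix M, MᵀWM = [[11, 1388]; [1388, 510652]] and MᵀWg = [-2777, -1020794]ᵀ.
det = 11·510652 − 1388² = 3690628.
p = ((-2777)·510652 − 1388·(-1020794))/3690628 = -304633/922657; q = (11·(-1020794) − 1388·(-2777))/3690628 = -3687129/1845314.

p = -0.330, q = -1.998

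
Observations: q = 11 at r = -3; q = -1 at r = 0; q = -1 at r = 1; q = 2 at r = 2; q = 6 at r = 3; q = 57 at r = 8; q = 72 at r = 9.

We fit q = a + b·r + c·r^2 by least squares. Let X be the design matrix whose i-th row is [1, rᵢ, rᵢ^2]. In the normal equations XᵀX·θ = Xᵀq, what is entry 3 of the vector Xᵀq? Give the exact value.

Entry 3 ↔ basis r^2, so (Xᵀq)_{3} = Σᵢ (r^2)·qᵢ = (9)·(11) + (0)·(-1) + (1)·(-1) + (4)·(2) + (9)·(6) + (64)·(57) + (81)·(72) = 9640.

9640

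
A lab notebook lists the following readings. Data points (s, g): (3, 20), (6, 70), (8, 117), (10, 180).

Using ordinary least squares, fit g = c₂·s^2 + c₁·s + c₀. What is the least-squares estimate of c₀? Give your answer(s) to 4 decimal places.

c₀ = 0.1922

Compute the Gram sums: Σs^2·s^2 = 15473, Σs^2·s = 1755, Σs^2 = 209, Σs·s = 209, Σs = 27, Σ1 = 4.
Right-hand side: Σs^2·g = 28188, Σs·g = 3216, Σg = 387.
XᵀX·[c₂, c₁, c₀]ᵀ = Xᵀg becomes [[15473, 1755, 209]; [1755, 209, 27]; [209, 27, 4]]·[c₂, c₁, c₀]ᵀ = [28188, 3216, 387]ᵀ.
Solving the 3×3 system (Gaussian elimination) gives c₂ = 5283/3278, c₁ = 5997/3278, c₀ = 315/1639.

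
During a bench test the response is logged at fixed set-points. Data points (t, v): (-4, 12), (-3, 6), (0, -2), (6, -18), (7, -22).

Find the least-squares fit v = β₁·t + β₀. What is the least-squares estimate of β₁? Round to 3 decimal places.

β₁ = -2.911

Compute the Gram sums: Σt·t = 110, Σt = 6, Σ1 = 5.
For Mᵀv: Σt·v = -328, Σv = -24.
So MᵀM·[β₁, β₀]ᵀ = Mᵀv: [[110, 6]; [6, 5]]·[β₁, β₀]ᵀ = [-328, -24]ᵀ.
Δ = 110·5 − 6² = 514.
β₁ = ((-328)·5 − 6·(-24))/514 = -748/257; β₀ = (110·(-24) − 6·(-328))/514 = -336/257.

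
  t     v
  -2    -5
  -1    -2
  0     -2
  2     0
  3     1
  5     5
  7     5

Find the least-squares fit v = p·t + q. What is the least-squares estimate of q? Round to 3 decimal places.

Compute the Gram sums: Σt·t = 92, Σt = 14, Σ1 = 7.
And Σt·v = 75, Σv = 2.
XᵀX·[p, q]ᵀ = Xᵀv becomes [[92, 14]; [14, 7]]·[p, q]ᵀ = [75, 2]ᵀ.
Eliminating q: 7·(row 1) − 14·(row 2) gives 448·p = 7·75 − 14·2 = 497, so p = 71/64.
Then q = (2 − 14·(71/64))/7 = -433/224.

q = -1.933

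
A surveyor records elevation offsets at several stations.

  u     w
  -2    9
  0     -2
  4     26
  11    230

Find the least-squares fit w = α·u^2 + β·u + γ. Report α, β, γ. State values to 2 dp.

α = 2.03, β = -1.22, γ = -1.70

With design matrix A, AᵀA = [[14913, 1387, 141]; [1387, 141, 13]; [141, 13, 4]] and Aᵀw = [28282, 2616, 263]ᵀ.
Solving the 3×3 system (Gaussian elimination) gives α = 24160/11927, β = -14503/11927, γ = -20305/11927.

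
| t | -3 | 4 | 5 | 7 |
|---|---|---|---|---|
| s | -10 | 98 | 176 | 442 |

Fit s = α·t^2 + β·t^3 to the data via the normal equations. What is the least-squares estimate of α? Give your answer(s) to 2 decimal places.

With design matrix X, XᵀX = [[3363, 20713]; [20713, 138099]] and Xᵀs = [27536, 180148]ᵀ.
Δ = 3363·138099 − 20713² = 35398568.
α = (27536·138099 − 20713·180148)/35398568 = 17822135/8849642; β = (3363·180148 − 20713·27536)/35398568 = 8871139/8849642.

α = 2.01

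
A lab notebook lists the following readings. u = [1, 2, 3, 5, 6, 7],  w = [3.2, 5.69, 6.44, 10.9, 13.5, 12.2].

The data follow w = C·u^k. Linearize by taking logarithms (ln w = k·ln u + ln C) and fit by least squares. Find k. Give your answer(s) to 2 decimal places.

k = 0.73

With ln wᵢ as the transformed response and ln uᵢ as the regressor:
Σln u = 7.1389, Σ(ln u)² = 11.2747, Σln w = 12.2573, Σln u·ln w = 16.6269.
Equations: 11.2747·k + 7.1389·ln C = 16.6269;  7.1389·k + 6·ln C = 12.2573.
Solving (det = 16.6845): k = 0.73471, ln C = 1.16871.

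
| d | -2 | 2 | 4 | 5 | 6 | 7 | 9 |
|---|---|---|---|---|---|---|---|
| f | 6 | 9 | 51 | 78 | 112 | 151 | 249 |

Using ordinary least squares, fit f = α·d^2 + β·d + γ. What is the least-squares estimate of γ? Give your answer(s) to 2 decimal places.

γ = -3.55

Setting ∂/∂α … = 0 gives: 11171·α + 1477·β + 215·γ = 34426;  1477·α + 215·β + 31·γ = 4570;  215·α + 31·β + 7·γ = 656.
(Σd^2·d^2 = 11171, Σd^2·d = 1477, Σd^2 = 215, Σd·d = 215, Σd = 31, Σ1 = 7, Σd^2·f = 34426, Σd·f = 4570, Σf = 656.)
Row-reducing yields α = 412559/139089, β = 193385/139089, γ = -164416/46363.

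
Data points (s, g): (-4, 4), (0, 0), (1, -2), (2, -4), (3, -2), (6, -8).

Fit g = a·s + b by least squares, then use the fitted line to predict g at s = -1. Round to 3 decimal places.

Setting ∂/∂a … = 0 gives: 66·a + 8·b = -80;  8·a + 6·b = -12.
(Σs·s = 66, Σs = 8, Σ1 = 6, Σs·g = -80, Σg = -12.)
Δ = 66·6 − 8² = 332.
a = ((-80)·6 − 8·(-12))/332 = -96/83; b = (66·(-12) − 8·(-80))/332 = -38/83.
At s = -1: ĝ = (-96/83)·(-1) + (-38/83)·(1) = 58/83.

ĝ = 0.699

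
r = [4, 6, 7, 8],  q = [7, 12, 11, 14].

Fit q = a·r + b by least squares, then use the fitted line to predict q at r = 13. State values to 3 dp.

q̂ = 21.800

Sums needed: Σr·r = 165, Σr = 25, Σ1 = 4.
And Σr·q = 289, Σq = 44.
Eliminating b: 4·(row 1) − 25·(row 2) gives 35·a = 4·289 − 25·44 = 56, so a = 8/5.
Then b = (44 − 25·(8/5))/4 = 1.
At r = 13: q̂ = (8/5)·(13) + (1)·(1) = 109/5.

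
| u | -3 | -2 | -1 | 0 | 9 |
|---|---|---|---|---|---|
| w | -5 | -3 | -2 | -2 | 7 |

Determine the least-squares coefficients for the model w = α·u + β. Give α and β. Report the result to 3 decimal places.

Compute the Gram sums: Σu·u = 95, Σu = 3, Σ1 = 5.
Right-hand side: Σu·w = 86, Σw = -5.
Normal equations: [[95, 3]; [3, 5]]·[α, β]ᵀ = [86, -5]ᵀ.
Determinant 95·5 − 3² = 466.
α = (86·5 − 3·(-5))/466 = 445/466; β = (95·(-5) − 3·86)/466 = -733/466.

α = 0.955, β = -1.573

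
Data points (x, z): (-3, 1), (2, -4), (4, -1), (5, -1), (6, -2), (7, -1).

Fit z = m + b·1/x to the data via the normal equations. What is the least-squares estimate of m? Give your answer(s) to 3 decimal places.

Entries of MᵀM: Σ1 = 6, Σ1/x = 389/420, Σ1/x·1/x = 90281/176400.
And Σz = -8, Σ1/x·z = -1369/420.
det = 6·(90281/176400) − (389/420)² = 78073/35280.
m = ((-8)·(90281/176400) − (389/420)·(-1369/420))/(78073/35280) = -189707/390365; b = (6·(-1369/420) − (389/420)·(-8))/(78073/35280) = -428568/78073.

m = -0.486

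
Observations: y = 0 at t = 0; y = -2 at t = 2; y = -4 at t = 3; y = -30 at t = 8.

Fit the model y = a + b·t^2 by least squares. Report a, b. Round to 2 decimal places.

a = 0.03, b = -0.47

Sums needed: Σ1 = 4, Σt^2 = 77, Σt^2·t^2 = 4193.
Moment sums: Σy = -36, Σt^2·y = -1964.
Δ = 4·4193 − 77² = 10843.
a = ((-36)·4193 − 77·(-1964))/10843 = 40/1549; b = (4·(-1964) − 77·(-36))/10843 = -5084/10843.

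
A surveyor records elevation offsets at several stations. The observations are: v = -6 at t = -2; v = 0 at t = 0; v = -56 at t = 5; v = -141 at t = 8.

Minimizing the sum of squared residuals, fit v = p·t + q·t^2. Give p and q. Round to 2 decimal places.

p = -0.91, q = -2.08

Normal-equation sums: Σt·t = 93, Σt·t^2 = 629, Σt^2·t^2 = 4737.
Right-hand side: Σt·v = -1396, Σt^2·v = -10448.
det = 93·4737 − 629² = 44900.
p = ((-1396)·4737 − 629·(-10448))/44900 = -2053/2245; q = (93·(-10448) − 629·(-1396))/44900 = -4679/2245.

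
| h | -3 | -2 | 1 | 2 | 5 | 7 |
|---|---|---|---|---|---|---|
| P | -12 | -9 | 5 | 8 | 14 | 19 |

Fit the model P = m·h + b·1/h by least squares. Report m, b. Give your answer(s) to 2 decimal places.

Entries of XᵀX: Σh·h = 92, Σh·1/h = 6, Σ1/h·1/h = 36857/22050.
Right-hand side: Σh·P = 278, Σ1/h·P = 1611/70.
Determinant 92·(36857/22050) − 6² = 1298522/11025.
m = (278·(36857/22050) − 6·(1611/70))/(1298522/11025) = 1800364/649261; b = (92·(1611/70) − 6·278)/(1298522/11025) = 2476845/649261.

m = 2.77, b = 3.81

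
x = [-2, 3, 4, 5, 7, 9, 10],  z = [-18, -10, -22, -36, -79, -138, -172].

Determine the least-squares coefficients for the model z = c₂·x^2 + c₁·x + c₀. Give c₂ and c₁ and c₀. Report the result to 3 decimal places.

With design matrix M, MᵀM = [[19940, 2280, 284]; [2280, 284, 36]; [284, 36, 7]] and Mᵀz = [-33663, -3777, -475]ᵀ.
Inverting the 3×3 Gram matrix, [c₂, c₁, c₀]ᵀ = [-576581/281204, 984255/281204, -187717/70301]ᵀ.

c₂ = -2.050, c₁ = 3.500, c₀ = -2.670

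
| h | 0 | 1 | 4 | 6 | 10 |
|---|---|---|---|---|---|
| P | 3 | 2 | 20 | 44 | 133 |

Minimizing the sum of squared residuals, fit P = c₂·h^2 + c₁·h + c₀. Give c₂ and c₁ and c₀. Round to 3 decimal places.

c₂ = 1.498, c₁ = -1.985, c₀ = 2.903

Entries of AᵀA: Σh^2·h^2 = 11553, Σh^2·h = 1281, Σh^2 = 153, Σh·h = 153, Σh = 21, Σ1 = 5.
Right-hand side: Σh^2·P = 15206, Σh·P = 1676, ΣP = 202.
So AᵀA·[c₂, c₁, c₀]ᵀ = AᵀP: [[11553, 1281, 153]; [1281, 153, 21]; [153, 21, 5]]·[c₂, c₁, c₀]ᵀ = [15206, 1676, 202]ᵀ.
Row-reducing yields c₂ = 346/231, c₁ = -131/66, c₀ = 447/154.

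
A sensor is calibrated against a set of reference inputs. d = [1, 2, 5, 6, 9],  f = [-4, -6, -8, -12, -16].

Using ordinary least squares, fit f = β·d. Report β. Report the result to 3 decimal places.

β = -1.850

Forming XᵀX = [[147]] and Xᵀf = [-272]ᵀ gives XᵀX·[β]ᵀ = Xᵀf.
Hence β = -272 / 147 ≈ -1.85034.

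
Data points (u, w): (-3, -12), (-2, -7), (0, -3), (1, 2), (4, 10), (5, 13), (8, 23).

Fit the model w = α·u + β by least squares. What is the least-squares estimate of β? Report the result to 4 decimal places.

β = -2.0166

Sums needed: Σu·u = 119, Σu = 13, Σ1 = 7.
For Aᵀw: Σu·w = 341, Σw = 26.
Eliminating β: 7·(row 1) − 13·(row 2) gives 664·α = 7·341 − 13·26 = 2049, so α = 2049/664.
Then β = (26 − 13·(2049/664))/7 = -1339/664.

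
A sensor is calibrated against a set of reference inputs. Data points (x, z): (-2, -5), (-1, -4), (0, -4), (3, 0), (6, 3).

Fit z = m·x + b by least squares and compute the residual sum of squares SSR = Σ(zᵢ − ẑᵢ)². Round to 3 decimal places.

The normal system AᵀA·[m, b]ᵀ = Aᵀz is [[50, 6]; [6, 5]]·[m, b]ᵀ = [32, -10]ᵀ.
Eliminating b: 5·(row 1) − 6·(row 2) gives 214·m = 5·32 − 6·(-10) = 220, so m = 110/107.
Then b = ((-10) − 6·(110/107))/5 = -346/107.
Residuals: 31/107, 28/107, -82/107, 16/107, 7/107; SSR = 82/107.

SSR = 0.766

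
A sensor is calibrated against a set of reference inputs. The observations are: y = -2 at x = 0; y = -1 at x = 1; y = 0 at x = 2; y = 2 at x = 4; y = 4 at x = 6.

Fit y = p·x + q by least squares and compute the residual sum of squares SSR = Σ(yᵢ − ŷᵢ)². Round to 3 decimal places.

SSR = 0.000

The normal system AᵀA·[p, q]ᵀ = Aᵀy is [[57, 13]; [13, 5]]·[p, q]ᵀ = [31, 3]ᵀ.
Eliminating q: 5·(row 1) − 13·(row 2) gives 116·p = 5·31 − 13·3 = 116, so p = 1.
Then q = (3 − 13·1)/5 = -2.
Residuals: 0, 0, 0, 0, 0; SSR = 0.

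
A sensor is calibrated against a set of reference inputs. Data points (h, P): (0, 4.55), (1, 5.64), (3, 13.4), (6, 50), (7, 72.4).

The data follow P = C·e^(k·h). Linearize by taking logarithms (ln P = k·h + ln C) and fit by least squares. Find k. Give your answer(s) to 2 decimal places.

With ln Pᵢ as the transformed response and hᵢ as the regressor:
Σh = 17.0000, Σ(h)² = 95.0000, Σln P = 14.0345, Σh·ln P = 62.9632.
Equations: 95.0000·k + 17.0000·ln C = 62.9632;  17.0000·k + 5·ln C = 14.0345.
Slope k = (n·Σh·ln P − Σh·Σln P)/(n·Σ(h)² − (Σh)²) = (5·62.9632 − 17.0000·14.0345)/186.0000 = 0.40984; ln C = (Σln P − k·Σh)/n = 1.41345.

k = 0.41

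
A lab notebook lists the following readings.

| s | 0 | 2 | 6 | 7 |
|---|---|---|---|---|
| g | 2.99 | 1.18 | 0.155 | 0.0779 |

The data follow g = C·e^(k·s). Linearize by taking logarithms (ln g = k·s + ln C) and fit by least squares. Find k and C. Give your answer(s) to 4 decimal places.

k = -0.5156, C = 3.1413

Let Y = ln g. Fitting Y = k·s + ln C by least squares:
Σs = 15.0000, Σ(s)² = 89.0000, Σln g = -3.1559, Σs·ln g = -28.7213.
Equations: 89.0000·k + 15.0000·ln C = -28.7213;  15.0000·k + 4·ln C = -3.1559.
Δ = 89.0000·4 − (15.0000)² = 131.0000; k = (-28.7213·4 − 15.0000·-3.1559)/131.0000 = -0.51563, ln C = (89.0000·-3.1559 − 15.0000·-28.7213)/131.0000 = 1.14463, so C = exp(1.14463) = 3.14127.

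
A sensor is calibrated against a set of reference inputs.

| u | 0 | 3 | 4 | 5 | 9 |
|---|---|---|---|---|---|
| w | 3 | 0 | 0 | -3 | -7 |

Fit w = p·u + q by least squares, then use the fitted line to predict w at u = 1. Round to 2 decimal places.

ŵ = 2.23

AᵀA·[p, q]ᵀ = Aᵀw reads: 131·p + 21·q = -78;  21·p + 5·q = -7.
(Σu·u = 131, Σu = 21, Σ1 = 5, Σu·w = -78, Σw = -7.)
Eliminating q: 5·(row 1) − 21·(row 2) gives 214·p = 5·(-78) − 21·(-7) = -243, so p = -243/214.
Then q = ((-7) − 21·(-243/214))/5 = 721/214.
At u = 1: ŵ = (-243/214)·(1) + (721/214)·(1) = 239/107.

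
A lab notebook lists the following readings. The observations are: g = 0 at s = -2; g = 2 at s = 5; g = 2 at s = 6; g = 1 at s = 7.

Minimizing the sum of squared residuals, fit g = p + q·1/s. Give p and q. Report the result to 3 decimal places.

p = 1.244, q = 2.556

XᵀX·[p, q]ᵀ = Xᵀg reads: 4·p + (1/105)·q = 5;  (1/105)·p + (7457/22050)·q = 92/105.
(Σ1 = 4, Σ1/s = 1/105, Σ1/s·1/s = 7457/22050, Σg = 5, Σ1/s·g = 92/105.)
det = 4·(7457/22050) − (1/105)² = 1657/1225.
p = (5·(7457/22050) − (1/105)·(92/105))/(1657/1225) = 12367/9942; q = (4·(92/105) − (1/105)·5)/(1657/1225) = 4235/1657.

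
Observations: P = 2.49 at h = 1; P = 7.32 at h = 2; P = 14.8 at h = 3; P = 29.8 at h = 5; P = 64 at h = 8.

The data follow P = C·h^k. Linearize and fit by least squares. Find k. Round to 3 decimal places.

k = 1.556

Let Y = ln P. Fitting Y = k·ln h + ln C by least squares:
Σln h = 5.4806, Σ(ln h)² = 8.6018, Σln P = 13.1509, Σln h·ln P = 18.4515.
Normal system: [[8.6018, 5.4806]; [5.4806, 5]]·[k, ln C]ᵀ = [18.4515, 13.1509]ᵀ.
Δ = 8.6018·5 − (5.4806)² = 12.9714; k = (18.4515·5 − 5.4806·13.1509)/12.9714 = 1.55590, ln C = (8.6018·13.1509 − 5.4806·18.4515)/12.9714 = 0.92471.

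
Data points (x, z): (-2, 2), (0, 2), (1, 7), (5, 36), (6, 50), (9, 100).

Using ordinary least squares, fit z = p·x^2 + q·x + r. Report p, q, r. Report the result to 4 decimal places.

From the data, Σx^2·x^2 = 8499, Σx^2·x = 1063, Σx^2 = 147, Σx·x = 147, Σx = 19, Σ1 = 6.
For Aᵀz: Σx^2·z = 10815, Σx·z = 1383, Σz = 197.
AᵀA·[p, q, r]ᵀ = Aᵀz becomes [[8499, 1063, 147]; [1063, 147, 19]; [147, 19, 6]]·[p, q, r]ᵀ = [10815, 1383, 197]ᵀ.
Inverting the 3×3 Gram matrix, [p, q, r]ᵀ = [99599/102390, 13989/6826, 128576/51195]ᵀ.

p = 0.9727, q = 2.0494, r = 2.5115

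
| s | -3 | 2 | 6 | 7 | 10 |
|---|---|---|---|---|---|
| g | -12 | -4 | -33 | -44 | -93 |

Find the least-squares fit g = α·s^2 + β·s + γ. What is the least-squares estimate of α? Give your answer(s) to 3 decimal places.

α = -0.982

Entries of XᵀX: Σs^2·s^2 = 13794, Σs^2·s = 1540, Σs^2 = 198, Σs·s = 198, Σs = 22, Σ1 = 5.
Moment sums: Σs^2·g = -12768, Σs·g = -1408, Σg = -186.
So XᵀX·[α, β, γ]ᵀ = Xᵀg: [[13794, 1540, 198]; [1540, 198, 22]; [198, 22, 5]]·[α, β, γ]ᵀ = [-12768, -1408, -186]ᵀ.
Row-reducing yields α = -2474/2519, β = 1674/2519, γ = -282/229.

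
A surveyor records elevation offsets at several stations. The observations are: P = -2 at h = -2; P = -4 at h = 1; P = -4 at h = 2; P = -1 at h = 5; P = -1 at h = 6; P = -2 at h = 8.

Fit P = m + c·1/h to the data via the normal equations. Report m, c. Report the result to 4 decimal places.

Entries of XᵀX: Σ1 = 6, Σ1/h = 179/120, Σ1/h·1/h = 22801/14400.
And ΣP = -14, Σ1/h·P = -337/60.
Determinant 6·(22801/14400) − (179/120)² = 20953/2880.
m = ((-14)·(22801/14400) − (179/120)·(-337/60))/(20953/2880) = -198568/104765; c = (6·(-337/60) − (179/120)·(-14))/(20953/2880) = -36912/20953.

m = -1.8954, c = -1.7617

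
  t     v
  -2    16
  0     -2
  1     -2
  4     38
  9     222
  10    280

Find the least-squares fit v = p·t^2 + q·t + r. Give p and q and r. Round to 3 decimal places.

p = 3.068, q = -2.599, r = -1.768

Entries of AᵀA: Σt^2·t^2 = 16834, Σt^2·t = 1786, Σt^2 = 202, Σt·t = 202, Σt = 22, Σ1 = 6.
For Aᵀv: Σt^2·v = 46652, Σt·v = 4916, Σv = 552.
So AᵀA·[p, q, r]ᵀ = Aᵀv: [[16834, 1786, 202]; [1786, 202, 22]; [202, 22, 6]]·[p, q, r]ᵀ = [46652, 4916, 552]ᵀ.
Row-reducing yields p = 3415/1113, q = -2893/1113, r = -656/371.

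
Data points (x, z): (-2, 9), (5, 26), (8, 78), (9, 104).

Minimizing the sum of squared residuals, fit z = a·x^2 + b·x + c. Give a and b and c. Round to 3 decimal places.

a = 1.549, b = -2.285, c = -1.722

Setting ∂/∂a … = 0 gives: 11298·a + 1358·b + 174·c = 14102;  1358·a + 174·b + 20·c = 1672;  174·a + 20·b + 4·c = 217.
Solving the 3×3 system (Gaussian elimination) gives a = 58569/37802, b = -86377/37802, c = -794/461.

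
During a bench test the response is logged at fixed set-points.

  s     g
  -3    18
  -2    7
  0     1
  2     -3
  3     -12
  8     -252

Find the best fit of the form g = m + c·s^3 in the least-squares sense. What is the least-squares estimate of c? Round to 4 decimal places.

c = -0.4970

AᵀA·[m, c]ᵀ = Aᵀg reads: 6·m + 512·c = -241;  512·m + 263730·c = -129914.
(Σ1 = 6, Σs^3 = 512, Σs^3·s^3 = 263730, Σg = -241, Σs^3·g = -129914.)
Eliminating c: 263730·(row 1) − 512·(row 2) gives 1320236·m = 263730·(-241) − 512·(-129914) = 2957038, so m = 1478519/660118.
Then c = ((-129914) − 512·(1478519/660118))/263730 = -164023/330059.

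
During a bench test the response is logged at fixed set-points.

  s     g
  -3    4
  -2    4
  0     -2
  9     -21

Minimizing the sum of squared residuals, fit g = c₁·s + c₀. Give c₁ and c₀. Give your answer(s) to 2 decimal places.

With design matrix A, AᵀA = [[94, 4]; [4, 4]] and Aᵀg = [-209, -15]ᵀ.
Eliminating c₀: 4·(row 1) − 4·(row 2) gives 360·c₁ = 4·(-209) − 4·(-15) = -776, so c₁ = -97/45.
Then c₀ = ((-15) − 4·(-97/45))/4 = -287/180.

c₁ = -2.16, c₀ = -1.59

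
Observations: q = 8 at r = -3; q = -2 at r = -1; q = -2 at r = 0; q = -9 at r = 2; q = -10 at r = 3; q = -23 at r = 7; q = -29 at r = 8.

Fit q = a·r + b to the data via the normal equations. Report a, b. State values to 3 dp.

a = -3.116, b = -2.448

The normal equations are: 136·a + 16·b = -463;  16·a + 7·b = -67.
(Σr·r = 136, Σr = 16, Σ1 = 7, Σr·q = -463, Σq = -67.)
Eliminating b: 7·(row 1) − 16·(row 2) gives 696·a = 7·(-463) − 16·(-67) = -2169, so a = -723/232.
Then b = ((-67) − 16·(-723/232))/7 = -71/29.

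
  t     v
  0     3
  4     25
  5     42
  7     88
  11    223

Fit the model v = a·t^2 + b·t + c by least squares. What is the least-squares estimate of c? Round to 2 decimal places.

c = 2.62

AᵀA·[a, b, c]ᵀ = Aᵀv reads: 17923·a + 1863·b + 211·c = 32745;  1863·a + 211·b + 27·c = 3379;  211·a + 27·b + 5·c = 381.
Inverting the 3×3 Gram matrix, [a, b, c]ᵀ = [162957/80536, -176063/80536, 105399/40268]ᵀ.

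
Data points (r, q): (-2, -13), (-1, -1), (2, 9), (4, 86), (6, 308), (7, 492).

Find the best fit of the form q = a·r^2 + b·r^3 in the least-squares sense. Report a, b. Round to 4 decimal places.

The normal equations are: 3986·a + 25606·b = 36555;  25606·a + 168530·b = 240965.
(Σr^2·r^2 = 3986, Σr^2·r^3 = 25606, Σr^3·r^3 = 168530, Σr^2·q = 36555, Σr^3·q = 240965.)
Determinant 3986·168530 − 25606² = 16093344.
a = (36555·168530 − 25606·240965)/16093344 = -1191955/2011668; b = (3986·240965 − 25606·36555)/16093344 = 3057395/2011668.

a = -0.5925, b = 1.5198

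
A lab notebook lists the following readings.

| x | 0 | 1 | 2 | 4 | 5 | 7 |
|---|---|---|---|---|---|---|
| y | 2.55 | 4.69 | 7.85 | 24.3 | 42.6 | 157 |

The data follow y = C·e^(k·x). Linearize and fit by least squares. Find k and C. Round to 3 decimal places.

k = 0.580, C = 2.510

Let Y = ln y. Fitting Y = k·x + ln C by least squares:
XᵀX = [[95.0000, 19.0000]; [19.0000, 6]], rhs = [72.5814, 16.5406]ᵀ  (here Σx = 19.0000, Σ(x)² = 95.0000, Σln y = 16.5406, Σx·ln y = 72.5814).
Δ = 95.0000·6 − (19.0000)² = 209.0000; k = (72.5814·6 − 19.0000·16.5406)/209.0000 = 0.57998, ln C = (95.0000·16.5406 − 19.0000·72.5814)/209.0000 = 0.92016, so C = exp(0.92016) = 2.50968.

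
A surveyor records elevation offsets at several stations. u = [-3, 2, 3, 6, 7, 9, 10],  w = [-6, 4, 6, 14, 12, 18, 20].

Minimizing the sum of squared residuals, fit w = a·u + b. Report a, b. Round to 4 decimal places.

The normal equations are: 288·a + 34·b = 574;  34·a + 7·b = 68.
(Σu·u = 288, Σu = 34, Σ1 = 7, Σu·w = 574, Σw = 68.)
Determinant 288·7 − 34² = 860.
a = (574·7 − 34·68)/860 = 853/430; b = (288·68 − 34·574)/860 = 17/215.

a = 1.9837, b = 0.0791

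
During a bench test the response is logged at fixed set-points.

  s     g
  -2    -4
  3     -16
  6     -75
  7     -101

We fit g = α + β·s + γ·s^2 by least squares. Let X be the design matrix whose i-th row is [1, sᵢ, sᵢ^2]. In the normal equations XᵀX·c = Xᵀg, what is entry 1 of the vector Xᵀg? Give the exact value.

Entry 1 ↔ basis 1, so (Xᵀg)_{1} = Σᵢ gᵢ = (1)·(-4) + (1)·(-16) + (1)·(-75) + (1)·(-101) = -196.

-196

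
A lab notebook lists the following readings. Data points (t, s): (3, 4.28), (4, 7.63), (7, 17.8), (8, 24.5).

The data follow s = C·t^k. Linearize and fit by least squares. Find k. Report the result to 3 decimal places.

With ln sᵢ as the transformed response and ln tᵢ as the regressor:
XᵀX = [[11.2394, 6.5103]; [6.5103, 4]], rhs = [16.6685, 9.5639]ᵀ  (here Σln t = 6.5103, Σ(ln t)² = 11.2394, Σln s = 9.5639, Σln t·ln s = 16.6685).
Slope k = (n·Σln t·ln s − Σln t·Σln s)/(n·Σ(ln t)² − (Σln t)²) = (4·16.6685 − 6.5103·9.5639)/2.5742 = 1.71339; ln C = (Σln s − k·Σln t)/n = -0.39768.

k = 1.713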